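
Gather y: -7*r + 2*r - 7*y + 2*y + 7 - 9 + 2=-5*r - 5*y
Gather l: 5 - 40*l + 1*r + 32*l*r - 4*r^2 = l*(32*r - 40) - 4*r^2 + r + 5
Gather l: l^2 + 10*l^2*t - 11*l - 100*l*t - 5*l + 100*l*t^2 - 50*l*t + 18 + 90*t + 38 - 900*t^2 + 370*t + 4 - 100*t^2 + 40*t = l^2*(10*t + 1) + l*(100*t^2 - 150*t - 16) - 1000*t^2 + 500*t + 60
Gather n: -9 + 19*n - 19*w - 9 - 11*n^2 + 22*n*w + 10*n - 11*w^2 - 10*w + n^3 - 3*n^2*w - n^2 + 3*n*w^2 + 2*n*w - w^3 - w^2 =n^3 + n^2*(-3*w - 12) + n*(3*w^2 + 24*w + 29) - w^3 - 12*w^2 - 29*w - 18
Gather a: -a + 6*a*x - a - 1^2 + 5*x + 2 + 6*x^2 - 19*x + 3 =a*(6*x - 2) + 6*x^2 - 14*x + 4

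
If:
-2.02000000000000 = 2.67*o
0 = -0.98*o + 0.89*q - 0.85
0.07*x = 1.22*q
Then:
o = -0.76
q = 0.12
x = 2.13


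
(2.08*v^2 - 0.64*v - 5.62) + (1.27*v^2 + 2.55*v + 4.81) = 3.35*v^2 + 1.91*v - 0.81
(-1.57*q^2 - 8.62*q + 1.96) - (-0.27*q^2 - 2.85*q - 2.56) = -1.3*q^2 - 5.77*q + 4.52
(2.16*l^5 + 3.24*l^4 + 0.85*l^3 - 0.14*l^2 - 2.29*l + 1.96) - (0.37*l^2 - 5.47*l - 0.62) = 2.16*l^5 + 3.24*l^4 + 0.85*l^3 - 0.51*l^2 + 3.18*l + 2.58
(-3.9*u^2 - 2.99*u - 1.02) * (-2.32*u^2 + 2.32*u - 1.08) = 9.048*u^4 - 2.1112*u^3 - 0.3584*u^2 + 0.8628*u + 1.1016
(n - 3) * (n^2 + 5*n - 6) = n^3 + 2*n^2 - 21*n + 18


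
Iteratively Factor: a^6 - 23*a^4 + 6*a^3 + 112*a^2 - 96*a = (a - 1)*(a^5 + a^4 - 22*a^3 - 16*a^2 + 96*a) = (a - 4)*(a - 1)*(a^4 + 5*a^3 - 2*a^2 - 24*a) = (a - 4)*(a - 1)*(a + 4)*(a^3 + a^2 - 6*a) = (a - 4)*(a - 1)*(a + 3)*(a + 4)*(a^2 - 2*a) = (a - 4)*(a - 2)*(a - 1)*(a + 3)*(a + 4)*(a)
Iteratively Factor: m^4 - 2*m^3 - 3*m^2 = (m + 1)*(m^3 - 3*m^2) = (m - 3)*(m + 1)*(m^2) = m*(m - 3)*(m + 1)*(m)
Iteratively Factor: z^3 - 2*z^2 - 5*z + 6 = (z - 3)*(z^2 + z - 2) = (z - 3)*(z - 1)*(z + 2)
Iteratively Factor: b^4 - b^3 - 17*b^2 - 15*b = (b - 5)*(b^3 + 4*b^2 + 3*b) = (b - 5)*(b + 3)*(b^2 + b) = b*(b - 5)*(b + 3)*(b + 1)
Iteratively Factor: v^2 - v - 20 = (v - 5)*(v + 4)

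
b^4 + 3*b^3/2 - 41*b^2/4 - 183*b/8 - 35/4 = (b - 7/2)*(b + 1/2)*(b + 2)*(b + 5/2)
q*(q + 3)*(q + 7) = q^3 + 10*q^2 + 21*q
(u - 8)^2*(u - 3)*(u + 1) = u^4 - 18*u^3 + 93*u^2 - 80*u - 192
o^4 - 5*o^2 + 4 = (o - 2)*(o - 1)*(o + 1)*(o + 2)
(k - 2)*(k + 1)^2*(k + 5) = k^4 + 5*k^3 - 3*k^2 - 17*k - 10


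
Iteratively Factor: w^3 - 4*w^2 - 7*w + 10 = (w + 2)*(w^2 - 6*w + 5) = (w - 1)*(w + 2)*(w - 5)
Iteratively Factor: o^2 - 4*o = (o)*(o - 4)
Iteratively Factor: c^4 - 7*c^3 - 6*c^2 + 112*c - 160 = (c - 2)*(c^3 - 5*c^2 - 16*c + 80) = (c - 5)*(c - 2)*(c^2 - 16) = (c - 5)*(c - 4)*(c - 2)*(c + 4)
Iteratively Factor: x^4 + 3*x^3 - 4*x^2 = (x)*(x^3 + 3*x^2 - 4*x) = x*(x - 1)*(x^2 + 4*x) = x*(x - 1)*(x + 4)*(x)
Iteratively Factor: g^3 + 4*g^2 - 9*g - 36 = (g + 4)*(g^2 - 9) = (g - 3)*(g + 4)*(g + 3)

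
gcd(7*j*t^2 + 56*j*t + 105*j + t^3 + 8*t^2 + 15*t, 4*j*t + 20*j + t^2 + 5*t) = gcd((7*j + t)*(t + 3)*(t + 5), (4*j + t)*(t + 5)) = t + 5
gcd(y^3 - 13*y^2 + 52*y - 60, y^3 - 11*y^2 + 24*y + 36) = y - 6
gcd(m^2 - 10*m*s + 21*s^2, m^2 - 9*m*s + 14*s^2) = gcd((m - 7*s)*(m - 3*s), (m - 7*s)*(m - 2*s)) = -m + 7*s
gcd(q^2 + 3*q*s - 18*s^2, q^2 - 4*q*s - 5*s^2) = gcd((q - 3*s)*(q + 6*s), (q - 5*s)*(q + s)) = 1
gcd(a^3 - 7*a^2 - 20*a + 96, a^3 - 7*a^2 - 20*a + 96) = a^3 - 7*a^2 - 20*a + 96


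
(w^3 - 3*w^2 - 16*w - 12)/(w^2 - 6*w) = w + 3 + 2/w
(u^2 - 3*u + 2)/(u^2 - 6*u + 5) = (u - 2)/(u - 5)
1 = 1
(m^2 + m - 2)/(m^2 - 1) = (m + 2)/(m + 1)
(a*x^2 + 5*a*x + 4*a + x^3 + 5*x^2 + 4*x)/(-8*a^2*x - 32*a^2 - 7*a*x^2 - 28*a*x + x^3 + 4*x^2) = (x + 1)/(-8*a + x)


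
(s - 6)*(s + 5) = s^2 - s - 30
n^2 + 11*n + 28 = (n + 4)*(n + 7)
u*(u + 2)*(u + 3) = u^3 + 5*u^2 + 6*u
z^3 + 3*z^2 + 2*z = z*(z + 1)*(z + 2)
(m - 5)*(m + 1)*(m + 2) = m^3 - 2*m^2 - 13*m - 10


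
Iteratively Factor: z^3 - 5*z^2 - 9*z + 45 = (z - 5)*(z^2 - 9) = (z - 5)*(z - 3)*(z + 3)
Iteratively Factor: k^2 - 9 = (k - 3)*(k + 3)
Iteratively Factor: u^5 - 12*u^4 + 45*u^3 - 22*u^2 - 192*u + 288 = (u - 4)*(u^4 - 8*u^3 + 13*u^2 + 30*u - 72) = (u - 4)*(u - 3)*(u^3 - 5*u^2 - 2*u + 24) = (u - 4)*(u - 3)*(u + 2)*(u^2 - 7*u + 12) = (u - 4)^2*(u - 3)*(u + 2)*(u - 3)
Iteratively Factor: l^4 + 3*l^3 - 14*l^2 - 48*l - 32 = (l + 1)*(l^3 + 2*l^2 - 16*l - 32) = (l - 4)*(l + 1)*(l^2 + 6*l + 8) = (l - 4)*(l + 1)*(l + 2)*(l + 4)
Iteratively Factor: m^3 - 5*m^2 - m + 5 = (m + 1)*(m^2 - 6*m + 5) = (m - 1)*(m + 1)*(m - 5)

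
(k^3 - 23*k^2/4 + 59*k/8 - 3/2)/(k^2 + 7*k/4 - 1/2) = (k^2 - 11*k/2 + 6)/(k + 2)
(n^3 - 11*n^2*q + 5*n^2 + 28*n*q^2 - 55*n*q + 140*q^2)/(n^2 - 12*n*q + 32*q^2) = (-n^2 + 7*n*q - 5*n + 35*q)/(-n + 8*q)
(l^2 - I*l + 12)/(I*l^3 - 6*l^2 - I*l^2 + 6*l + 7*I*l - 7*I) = (-I*l^2 - l - 12*I)/(l^3 + l^2*(-1 + 6*I) + l*(7 - 6*I) - 7)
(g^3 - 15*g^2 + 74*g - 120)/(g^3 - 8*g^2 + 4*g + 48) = (g - 5)/(g + 2)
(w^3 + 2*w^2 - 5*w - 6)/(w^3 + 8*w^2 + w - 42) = (w + 1)/(w + 7)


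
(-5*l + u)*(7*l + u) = -35*l^2 + 2*l*u + u^2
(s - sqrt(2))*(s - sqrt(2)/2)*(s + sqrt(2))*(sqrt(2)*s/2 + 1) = sqrt(2)*s^4/2 + s^3/2 - 3*sqrt(2)*s^2/2 - s + sqrt(2)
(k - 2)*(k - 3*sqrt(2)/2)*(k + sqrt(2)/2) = k^3 - 2*k^2 - sqrt(2)*k^2 - 3*k/2 + 2*sqrt(2)*k + 3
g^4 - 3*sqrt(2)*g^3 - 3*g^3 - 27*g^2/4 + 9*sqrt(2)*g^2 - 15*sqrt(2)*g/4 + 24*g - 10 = (g - 5/2)*(g - 1/2)*(g - 4*sqrt(2))*(g + sqrt(2))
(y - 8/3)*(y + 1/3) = y^2 - 7*y/3 - 8/9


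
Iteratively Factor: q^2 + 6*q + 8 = (q + 2)*(q + 4)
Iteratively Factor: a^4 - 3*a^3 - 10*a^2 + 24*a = (a - 4)*(a^3 + a^2 - 6*a) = (a - 4)*(a - 2)*(a^2 + 3*a) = (a - 4)*(a - 2)*(a + 3)*(a)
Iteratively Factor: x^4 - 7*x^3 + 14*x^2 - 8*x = (x)*(x^3 - 7*x^2 + 14*x - 8) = x*(x - 1)*(x^2 - 6*x + 8) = x*(x - 2)*(x - 1)*(x - 4)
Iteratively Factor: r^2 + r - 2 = (r + 2)*(r - 1)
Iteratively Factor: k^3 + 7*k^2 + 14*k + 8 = (k + 1)*(k^2 + 6*k + 8) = (k + 1)*(k + 2)*(k + 4)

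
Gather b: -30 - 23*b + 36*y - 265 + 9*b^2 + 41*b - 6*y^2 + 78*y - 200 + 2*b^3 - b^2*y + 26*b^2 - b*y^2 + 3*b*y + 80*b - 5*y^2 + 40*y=2*b^3 + b^2*(35 - y) + b*(-y^2 + 3*y + 98) - 11*y^2 + 154*y - 495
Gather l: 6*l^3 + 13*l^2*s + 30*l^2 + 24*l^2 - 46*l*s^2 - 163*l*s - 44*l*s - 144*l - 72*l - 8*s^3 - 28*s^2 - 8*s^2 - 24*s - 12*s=6*l^3 + l^2*(13*s + 54) + l*(-46*s^2 - 207*s - 216) - 8*s^3 - 36*s^2 - 36*s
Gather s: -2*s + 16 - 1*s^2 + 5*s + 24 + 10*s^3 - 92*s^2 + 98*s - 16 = 10*s^3 - 93*s^2 + 101*s + 24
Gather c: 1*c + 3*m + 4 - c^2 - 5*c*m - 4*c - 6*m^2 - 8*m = -c^2 + c*(-5*m - 3) - 6*m^2 - 5*m + 4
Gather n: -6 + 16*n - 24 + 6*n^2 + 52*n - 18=6*n^2 + 68*n - 48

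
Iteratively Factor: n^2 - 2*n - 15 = (n - 5)*(n + 3)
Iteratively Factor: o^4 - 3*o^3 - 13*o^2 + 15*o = (o - 5)*(o^3 + 2*o^2 - 3*o) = (o - 5)*(o - 1)*(o^2 + 3*o) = (o - 5)*(o - 1)*(o + 3)*(o)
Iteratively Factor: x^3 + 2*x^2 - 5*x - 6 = (x - 2)*(x^2 + 4*x + 3) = (x - 2)*(x + 3)*(x + 1)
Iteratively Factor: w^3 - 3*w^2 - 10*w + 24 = (w + 3)*(w^2 - 6*w + 8) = (w - 2)*(w + 3)*(w - 4)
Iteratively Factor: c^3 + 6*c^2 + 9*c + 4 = (c + 1)*(c^2 + 5*c + 4) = (c + 1)*(c + 4)*(c + 1)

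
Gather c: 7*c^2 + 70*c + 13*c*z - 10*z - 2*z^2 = 7*c^2 + c*(13*z + 70) - 2*z^2 - 10*z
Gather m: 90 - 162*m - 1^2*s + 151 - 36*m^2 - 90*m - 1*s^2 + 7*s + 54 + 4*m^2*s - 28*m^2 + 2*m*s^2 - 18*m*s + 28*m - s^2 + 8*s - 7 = m^2*(4*s - 64) + m*(2*s^2 - 18*s - 224) - 2*s^2 + 14*s + 288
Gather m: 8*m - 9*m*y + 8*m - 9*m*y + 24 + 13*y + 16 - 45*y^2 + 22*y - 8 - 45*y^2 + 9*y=m*(16 - 18*y) - 90*y^2 + 44*y + 32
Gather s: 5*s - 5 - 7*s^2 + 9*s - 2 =-7*s^2 + 14*s - 7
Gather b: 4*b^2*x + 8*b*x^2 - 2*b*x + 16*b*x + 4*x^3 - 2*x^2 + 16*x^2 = 4*b^2*x + b*(8*x^2 + 14*x) + 4*x^3 + 14*x^2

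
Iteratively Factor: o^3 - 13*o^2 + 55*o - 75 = (o - 3)*(o^2 - 10*o + 25) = (o - 5)*(o - 3)*(o - 5)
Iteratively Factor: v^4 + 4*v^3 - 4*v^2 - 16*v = (v - 2)*(v^3 + 6*v^2 + 8*v) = v*(v - 2)*(v^2 + 6*v + 8) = v*(v - 2)*(v + 2)*(v + 4)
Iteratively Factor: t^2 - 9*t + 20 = (t - 5)*(t - 4)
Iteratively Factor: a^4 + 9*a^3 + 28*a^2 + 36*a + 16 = (a + 4)*(a^3 + 5*a^2 + 8*a + 4) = (a + 2)*(a + 4)*(a^2 + 3*a + 2) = (a + 1)*(a + 2)*(a + 4)*(a + 2)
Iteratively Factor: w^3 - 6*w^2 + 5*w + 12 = (w - 4)*(w^2 - 2*w - 3) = (w - 4)*(w - 3)*(w + 1)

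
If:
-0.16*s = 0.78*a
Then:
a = -0.205128205128205*s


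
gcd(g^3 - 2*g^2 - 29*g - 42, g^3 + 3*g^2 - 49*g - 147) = g^2 - 4*g - 21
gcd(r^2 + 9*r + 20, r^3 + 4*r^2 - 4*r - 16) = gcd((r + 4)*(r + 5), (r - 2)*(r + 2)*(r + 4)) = r + 4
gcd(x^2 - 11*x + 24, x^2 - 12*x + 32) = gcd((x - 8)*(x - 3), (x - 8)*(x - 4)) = x - 8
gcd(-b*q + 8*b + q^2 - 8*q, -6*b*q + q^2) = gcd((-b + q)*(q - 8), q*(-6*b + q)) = 1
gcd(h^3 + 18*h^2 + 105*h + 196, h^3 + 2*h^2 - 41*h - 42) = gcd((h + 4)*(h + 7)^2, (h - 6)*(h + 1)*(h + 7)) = h + 7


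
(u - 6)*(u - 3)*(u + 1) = u^3 - 8*u^2 + 9*u + 18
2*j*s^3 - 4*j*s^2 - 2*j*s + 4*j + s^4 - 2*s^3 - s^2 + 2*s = (2*j + s)*(s - 2)*(s - 1)*(s + 1)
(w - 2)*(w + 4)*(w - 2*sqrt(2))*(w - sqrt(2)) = w^4 - 3*sqrt(2)*w^3 + 2*w^3 - 6*sqrt(2)*w^2 - 4*w^2 + 8*w + 24*sqrt(2)*w - 32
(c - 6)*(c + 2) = c^2 - 4*c - 12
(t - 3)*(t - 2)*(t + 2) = t^3 - 3*t^2 - 4*t + 12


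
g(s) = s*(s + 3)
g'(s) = 2*s + 3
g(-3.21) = 0.67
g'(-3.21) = -3.42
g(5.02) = 40.26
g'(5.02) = 13.04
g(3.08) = 18.73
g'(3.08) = 9.16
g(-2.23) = -1.72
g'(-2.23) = -1.46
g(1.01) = 4.05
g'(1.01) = 5.02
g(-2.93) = -0.21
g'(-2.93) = -2.86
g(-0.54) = -1.33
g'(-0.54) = 1.92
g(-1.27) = -2.20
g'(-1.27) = 0.46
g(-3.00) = 0.00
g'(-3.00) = -3.00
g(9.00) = 108.00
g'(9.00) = 21.00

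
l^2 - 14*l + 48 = (l - 8)*(l - 6)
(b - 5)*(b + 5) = b^2 - 25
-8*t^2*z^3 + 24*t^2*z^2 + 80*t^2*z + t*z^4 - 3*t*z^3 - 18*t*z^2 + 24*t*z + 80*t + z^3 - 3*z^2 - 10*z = (-8*t + z)*(z - 5)*(z + 2)*(t*z + 1)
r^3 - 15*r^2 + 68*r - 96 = (r - 8)*(r - 4)*(r - 3)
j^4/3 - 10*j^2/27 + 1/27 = (j/3 + 1/3)*(j - 1)*(j - 1/3)*(j + 1/3)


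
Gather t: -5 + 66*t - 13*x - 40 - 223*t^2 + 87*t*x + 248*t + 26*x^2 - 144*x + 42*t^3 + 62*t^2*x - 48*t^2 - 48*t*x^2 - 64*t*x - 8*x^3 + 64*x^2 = 42*t^3 + t^2*(62*x - 271) + t*(-48*x^2 + 23*x + 314) - 8*x^3 + 90*x^2 - 157*x - 45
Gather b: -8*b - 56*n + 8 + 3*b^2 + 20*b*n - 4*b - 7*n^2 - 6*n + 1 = 3*b^2 + b*(20*n - 12) - 7*n^2 - 62*n + 9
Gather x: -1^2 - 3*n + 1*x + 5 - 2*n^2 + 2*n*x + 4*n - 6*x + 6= -2*n^2 + n + x*(2*n - 5) + 10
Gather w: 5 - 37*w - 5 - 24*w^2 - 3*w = -24*w^2 - 40*w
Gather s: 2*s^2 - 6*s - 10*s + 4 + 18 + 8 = 2*s^2 - 16*s + 30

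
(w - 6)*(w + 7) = w^2 + w - 42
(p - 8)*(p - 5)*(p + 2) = p^3 - 11*p^2 + 14*p + 80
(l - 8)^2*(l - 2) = l^3 - 18*l^2 + 96*l - 128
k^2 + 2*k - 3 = (k - 1)*(k + 3)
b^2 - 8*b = b*(b - 8)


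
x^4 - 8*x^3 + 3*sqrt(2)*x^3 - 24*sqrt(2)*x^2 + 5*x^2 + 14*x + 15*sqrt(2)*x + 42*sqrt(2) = (x - 7)*(x - 2)*(x + 1)*(x + 3*sqrt(2))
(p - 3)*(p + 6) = p^2 + 3*p - 18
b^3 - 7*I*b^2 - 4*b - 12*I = (b - 6*I)*(b - 2*I)*(b + I)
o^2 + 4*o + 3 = (o + 1)*(o + 3)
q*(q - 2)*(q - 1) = q^3 - 3*q^2 + 2*q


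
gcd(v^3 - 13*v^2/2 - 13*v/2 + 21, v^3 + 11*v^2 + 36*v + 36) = v + 2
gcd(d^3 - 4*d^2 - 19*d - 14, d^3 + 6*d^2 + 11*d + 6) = d^2 + 3*d + 2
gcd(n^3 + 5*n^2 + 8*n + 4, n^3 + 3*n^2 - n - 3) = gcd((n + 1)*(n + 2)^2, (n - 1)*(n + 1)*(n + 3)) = n + 1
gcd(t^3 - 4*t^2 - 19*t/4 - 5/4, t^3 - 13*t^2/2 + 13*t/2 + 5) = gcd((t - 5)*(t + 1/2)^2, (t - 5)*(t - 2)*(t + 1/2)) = t^2 - 9*t/2 - 5/2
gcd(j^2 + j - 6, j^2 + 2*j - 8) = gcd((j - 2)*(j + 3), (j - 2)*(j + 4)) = j - 2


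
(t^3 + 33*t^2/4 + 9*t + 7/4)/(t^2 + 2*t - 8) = (4*t^3 + 33*t^2 + 36*t + 7)/(4*(t^2 + 2*t - 8))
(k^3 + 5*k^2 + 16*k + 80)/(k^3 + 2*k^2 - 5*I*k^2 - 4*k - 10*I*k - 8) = (k^2 + k*(5 + 4*I) + 20*I)/(k^2 + k*(2 - I) - 2*I)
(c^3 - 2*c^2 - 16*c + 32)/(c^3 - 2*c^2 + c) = (c^3 - 2*c^2 - 16*c + 32)/(c*(c^2 - 2*c + 1))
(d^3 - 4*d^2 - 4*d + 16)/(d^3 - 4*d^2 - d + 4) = (d^2 - 4)/(d^2 - 1)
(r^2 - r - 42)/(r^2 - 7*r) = (r + 6)/r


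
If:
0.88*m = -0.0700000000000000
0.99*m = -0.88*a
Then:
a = 0.09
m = -0.08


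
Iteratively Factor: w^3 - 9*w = (w + 3)*(w^2 - 3*w) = (w - 3)*(w + 3)*(w)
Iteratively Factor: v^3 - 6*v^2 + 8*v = (v - 4)*(v^2 - 2*v) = (v - 4)*(v - 2)*(v)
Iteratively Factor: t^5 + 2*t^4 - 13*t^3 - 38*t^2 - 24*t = (t + 3)*(t^4 - t^3 - 10*t^2 - 8*t) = t*(t + 3)*(t^3 - t^2 - 10*t - 8) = t*(t - 4)*(t + 3)*(t^2 + 3*t + 2) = t*(t - 4)*(t + 1)*(t + 3)*(t + 2)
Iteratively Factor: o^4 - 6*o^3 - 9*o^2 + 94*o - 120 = (o + 4)*(o^3 - 10*o^2 + 31*o - 30) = (o - 3)*(o + 4)*(o^2 - 7*o + 10) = (o - 3)*(o - 2)*(o + 4)*(o - 5)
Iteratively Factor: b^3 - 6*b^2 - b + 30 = (b - 3)*(b^2 - 3*b - 10) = (b - 3)*(b + 2)*(b - 5)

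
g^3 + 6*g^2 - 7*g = g*(g - 1)*(g + 7)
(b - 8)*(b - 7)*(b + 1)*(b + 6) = b^4 - 8*b^3 - 43*b^2 + 302*b + 336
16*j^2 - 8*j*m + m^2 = (-4*j + m)^2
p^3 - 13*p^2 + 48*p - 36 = (p - 6)^2*(p - 1)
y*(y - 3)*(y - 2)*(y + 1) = y^4 - 4*y^3 + y^2 + 6*y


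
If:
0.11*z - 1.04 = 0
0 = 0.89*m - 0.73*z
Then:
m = 7.75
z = 9.45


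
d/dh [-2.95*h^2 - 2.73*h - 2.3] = -5.9*h - 2.73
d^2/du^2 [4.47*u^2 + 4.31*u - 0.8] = 8.94000000000000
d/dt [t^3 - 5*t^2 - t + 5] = 3*t^2 - 10*t - 1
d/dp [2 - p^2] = -2*p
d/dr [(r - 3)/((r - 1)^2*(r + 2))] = (-2*r^2 + 7*r + 7)/(r^5 + r^4 - 5*r^3 - r^2 + 8*r - 4)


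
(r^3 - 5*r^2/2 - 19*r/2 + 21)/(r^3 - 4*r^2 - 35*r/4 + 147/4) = 2*(r - 2)/(2*r - 7)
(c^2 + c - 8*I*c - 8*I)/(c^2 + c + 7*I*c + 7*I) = (c - 8*I)/(c + 7*I)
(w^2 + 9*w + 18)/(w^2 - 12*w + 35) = (w^2 + 9*w + 18)/(w^2 - 12*w + 35)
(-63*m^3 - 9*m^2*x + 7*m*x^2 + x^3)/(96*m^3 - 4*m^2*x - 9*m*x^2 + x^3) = (-21*m^2 + 4*m*x + x^2)/(32*m^2 - 12*m*x + x^2)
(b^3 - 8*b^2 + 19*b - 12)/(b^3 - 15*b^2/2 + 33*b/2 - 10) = 2*(b - 3)/(2*b - 5)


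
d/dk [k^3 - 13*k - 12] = 3*k^2 - 13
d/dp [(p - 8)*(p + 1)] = 2*p - 7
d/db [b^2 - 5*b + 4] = 2*b - 5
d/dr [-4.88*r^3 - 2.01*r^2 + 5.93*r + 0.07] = -14.64*r^2 - 4.02*r + 5.93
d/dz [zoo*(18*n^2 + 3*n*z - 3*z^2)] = zoo*(n + z)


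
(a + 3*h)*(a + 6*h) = a^2 + 9*a*h + 18*h^2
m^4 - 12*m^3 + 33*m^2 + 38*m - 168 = (m - 7)*(m - 4)*(m - 3)*(m + 2)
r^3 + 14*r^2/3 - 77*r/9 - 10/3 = (r - 5/3)*(r + 1/3)*(r + 6)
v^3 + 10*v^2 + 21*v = v*(v + 3)*(v + 7)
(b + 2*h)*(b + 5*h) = b^2 + 7*b*h + 10*h^2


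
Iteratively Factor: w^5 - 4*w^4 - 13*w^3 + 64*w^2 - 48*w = (w - 4)*(w^4 - 13*w^2 + 12*w) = (w - 4)*(w + 4)*(w^3 - 4*w^2 + 3*w) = w*(w - 4)*(w + 4)*(w^2 - 4*w + 3) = w*(w - 4)*(w - 1)*(w + 4)*(w - 3)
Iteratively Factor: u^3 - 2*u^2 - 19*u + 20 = (u + 4)*(u^2 - 6*u + 5) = (u - 1)*(u + 4)*(u - 5)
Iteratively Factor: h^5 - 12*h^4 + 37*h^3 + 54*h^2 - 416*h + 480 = (h - 5)*(h^4 - 7*h^3 + 2*h^2 + 64*h - 96) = (h - 5)*(h - 4)*(h^3 - 3*h^2 - 10*h + 24) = (h - 5)*(h - 4)*(h + 3)*(h^2 - 6*h + 8) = (h - 5)*(h - 4)*(h - 2)*(h + 3)*(h - 4)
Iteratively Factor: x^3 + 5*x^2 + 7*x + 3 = (x + 1)*(x^2 + 4*x + 3) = (x + 1)*(x + 3)*(x + 1)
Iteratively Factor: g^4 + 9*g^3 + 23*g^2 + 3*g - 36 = (g - 1)*(g^3 + 10*g^2 + 33*g + 36) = (g - 1)*(g + 4)*(g^2 + 6*g + 9) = (g - 1)*(g + 3)*(g + 4)*(g + 3)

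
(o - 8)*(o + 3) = o^2 - 5*o - 24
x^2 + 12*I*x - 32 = (x + 4*I)*(x + 8*I)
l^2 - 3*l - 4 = (l - 4)*(l + 1)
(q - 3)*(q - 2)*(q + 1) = q^3 - 4*q^2 + q + 6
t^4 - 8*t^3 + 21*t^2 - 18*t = t*(t - 3)^2*(t - 2)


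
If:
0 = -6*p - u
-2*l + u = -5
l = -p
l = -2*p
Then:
No Solution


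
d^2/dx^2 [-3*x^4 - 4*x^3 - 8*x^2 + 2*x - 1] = -36*x^2 - 24*x - 16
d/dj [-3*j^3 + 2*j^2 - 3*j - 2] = -9*j^2 + 4*j - 3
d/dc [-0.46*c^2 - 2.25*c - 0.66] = -0.92*c - 2.25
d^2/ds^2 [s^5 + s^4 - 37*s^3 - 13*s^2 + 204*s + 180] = 20*s^3 + 12*s^2 - 222*s - 26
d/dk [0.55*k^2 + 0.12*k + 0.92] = 1.1*k + 0.12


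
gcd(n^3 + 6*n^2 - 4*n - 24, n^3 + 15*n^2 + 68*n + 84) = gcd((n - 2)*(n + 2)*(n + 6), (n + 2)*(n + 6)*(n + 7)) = n^2 + 8*n + 12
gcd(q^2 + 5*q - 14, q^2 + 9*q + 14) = q + 7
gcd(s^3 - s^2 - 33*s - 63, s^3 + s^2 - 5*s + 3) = s + 3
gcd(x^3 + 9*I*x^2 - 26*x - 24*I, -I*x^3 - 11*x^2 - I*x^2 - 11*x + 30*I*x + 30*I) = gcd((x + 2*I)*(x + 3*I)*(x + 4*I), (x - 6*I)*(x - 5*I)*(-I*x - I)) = 1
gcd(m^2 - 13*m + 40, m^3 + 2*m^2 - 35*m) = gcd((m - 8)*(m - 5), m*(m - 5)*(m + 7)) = m - 5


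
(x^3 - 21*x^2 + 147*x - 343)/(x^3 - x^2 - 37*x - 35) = (x^2 - 14*x + 49)/(x^2 + 6*x + 5)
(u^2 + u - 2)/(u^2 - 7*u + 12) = (u^2 + u - 2)/(u^2 - 7*u + 12)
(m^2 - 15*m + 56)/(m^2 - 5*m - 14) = (m - 8)/(m + 2)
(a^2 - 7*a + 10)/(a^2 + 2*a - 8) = (a - 5)/(a + 4)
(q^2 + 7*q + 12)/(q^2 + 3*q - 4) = (q + 3)/(q - 1)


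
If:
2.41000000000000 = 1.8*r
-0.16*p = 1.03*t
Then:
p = -6.4375*t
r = 1.34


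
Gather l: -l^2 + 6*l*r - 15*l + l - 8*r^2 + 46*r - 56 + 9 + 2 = -l^2 + l*(6*r - 14) - 8*r^2 + 46*r - 45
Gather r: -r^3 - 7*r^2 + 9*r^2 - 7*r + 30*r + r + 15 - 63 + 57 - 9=-r^3 + 2*r^2 + 24*r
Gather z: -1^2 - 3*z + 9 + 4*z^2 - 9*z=4*z^2 - 12*z + 8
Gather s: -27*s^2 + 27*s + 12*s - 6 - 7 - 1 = -27*s^2 + 39*s - 14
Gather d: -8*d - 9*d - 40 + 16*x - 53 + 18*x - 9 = -17*d + 34*x - 102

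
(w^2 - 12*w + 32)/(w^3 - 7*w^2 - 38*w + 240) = (w - 4)/(w^2 + w - 30)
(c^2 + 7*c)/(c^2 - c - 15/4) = 4*c*(c + 7)/(4*c^2 - 4*c - 15)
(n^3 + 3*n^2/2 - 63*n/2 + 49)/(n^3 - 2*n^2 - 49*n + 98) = (n - 7/2)/(n - 7)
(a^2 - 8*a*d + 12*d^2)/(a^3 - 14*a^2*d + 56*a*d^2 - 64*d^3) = (a - 6*d)/(a^2 - 12*a*d + 32*d^2)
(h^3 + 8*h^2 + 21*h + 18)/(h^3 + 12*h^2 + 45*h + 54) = (h + 2)/(h + 6)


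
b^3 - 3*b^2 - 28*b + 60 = (b - 6)*(b - 2)*(b + 5)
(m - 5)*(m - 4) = m^2 - 9*m + 20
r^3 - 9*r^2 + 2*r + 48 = (r - 8)*(r - 3)*(r + 2)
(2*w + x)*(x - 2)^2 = 2*w*x^2 - 8*w*x + 8*w + x^3 - 4*x^2 + 4*x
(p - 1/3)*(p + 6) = p^2 + 17*p/3 - 2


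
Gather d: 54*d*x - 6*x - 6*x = 54*d*x - 12*x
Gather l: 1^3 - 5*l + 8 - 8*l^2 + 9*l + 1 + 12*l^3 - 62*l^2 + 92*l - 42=12*l^3 - 70*l^2 + 96*l - 32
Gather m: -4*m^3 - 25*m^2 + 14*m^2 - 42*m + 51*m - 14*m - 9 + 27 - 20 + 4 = -4*m^3 - 11*m^2 - 5*m + 2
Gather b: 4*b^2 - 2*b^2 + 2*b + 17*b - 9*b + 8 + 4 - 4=2*b^2 + 10*b + 8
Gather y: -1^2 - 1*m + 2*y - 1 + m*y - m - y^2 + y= -2*m - y^2 + y*(m + 3) - 2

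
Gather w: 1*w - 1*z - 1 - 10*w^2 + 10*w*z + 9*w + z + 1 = -10*w^2 + w*(10*z + 10)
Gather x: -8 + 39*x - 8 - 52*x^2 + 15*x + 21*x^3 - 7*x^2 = 21*x^3 - 59*x^2 + 54*x - 16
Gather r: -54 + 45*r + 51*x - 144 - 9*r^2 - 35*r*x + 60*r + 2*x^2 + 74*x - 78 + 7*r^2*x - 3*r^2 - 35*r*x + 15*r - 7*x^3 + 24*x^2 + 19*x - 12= r^2*(7*x - 12) + r*(120 - 70*x) - 7*x^3 + 26*x^2 + 144*x - 288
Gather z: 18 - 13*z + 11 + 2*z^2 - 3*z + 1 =2*z^2 - 16*z + 30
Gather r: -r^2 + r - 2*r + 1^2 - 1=-r^2 - r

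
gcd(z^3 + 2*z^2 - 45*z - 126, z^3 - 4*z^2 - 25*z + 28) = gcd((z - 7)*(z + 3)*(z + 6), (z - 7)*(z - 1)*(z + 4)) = z - 7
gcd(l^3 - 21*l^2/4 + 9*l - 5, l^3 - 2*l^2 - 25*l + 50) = l - 2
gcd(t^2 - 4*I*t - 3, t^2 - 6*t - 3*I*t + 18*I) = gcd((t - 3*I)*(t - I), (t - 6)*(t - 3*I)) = t - 3*I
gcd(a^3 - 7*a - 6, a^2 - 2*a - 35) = 1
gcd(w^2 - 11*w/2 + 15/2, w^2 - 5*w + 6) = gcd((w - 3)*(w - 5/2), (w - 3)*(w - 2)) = w - 3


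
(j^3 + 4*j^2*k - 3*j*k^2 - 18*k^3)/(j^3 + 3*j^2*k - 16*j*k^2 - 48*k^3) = (j^2 + j*k - 6*k^2)/(j^2 - 16*k^2)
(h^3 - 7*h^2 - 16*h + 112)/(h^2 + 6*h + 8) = (h^2 - 11*h + 28)/(h + 2)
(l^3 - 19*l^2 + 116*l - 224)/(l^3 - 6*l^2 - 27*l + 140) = (l - 8)/(l + 5)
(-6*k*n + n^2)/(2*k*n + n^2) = (-6*k + n)/(2*k + n)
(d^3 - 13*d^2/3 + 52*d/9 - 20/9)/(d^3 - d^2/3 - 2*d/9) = (3*d^2 - 11*d + 10)/(d*(3*d + 1))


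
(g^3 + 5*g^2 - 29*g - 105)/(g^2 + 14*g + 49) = (g^2 - 2*g - 15)/(g + 7)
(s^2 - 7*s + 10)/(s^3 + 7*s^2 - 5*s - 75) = (s^2 - 7*s + 10)/(s^3 + 7*s^2 - 5*s - 75)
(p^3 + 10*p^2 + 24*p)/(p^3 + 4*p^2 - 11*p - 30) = p*(p^2 + 10*p + 24)/(p^3 + 4*p^2 - 11*p - 30)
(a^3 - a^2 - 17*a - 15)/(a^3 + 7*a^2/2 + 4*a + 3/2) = 2*(a^2 - 2*a - 15)/(2*a^2 + 5*a + 3)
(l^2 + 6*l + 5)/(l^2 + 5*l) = (l + 1)/l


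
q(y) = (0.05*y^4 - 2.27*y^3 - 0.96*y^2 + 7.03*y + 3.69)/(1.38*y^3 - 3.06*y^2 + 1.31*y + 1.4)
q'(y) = (-4.14*y^2 + 6.12*y - 1.31)*(0.05*y^4 - 2.27*y^3 - 0.96*y^2 + 7.03*y + 3.69)/(1.38*y^3 - 3.06*y^2 + 1.31*y + 1.4)^2 + (0.2*y^3 - 6.81*y^2 - 1.92*y + 7.03)/(1.38*y^3 - 3.06*y^2 + 1.31*y + 1.4)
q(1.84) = -0.09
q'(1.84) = -8.76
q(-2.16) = -0.27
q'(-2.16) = 0.46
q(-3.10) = -0.61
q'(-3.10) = 0.29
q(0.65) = 5.41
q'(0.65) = 5.93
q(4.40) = -2.42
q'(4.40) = 0.24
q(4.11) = -2.49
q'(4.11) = 0.25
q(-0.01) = 2.61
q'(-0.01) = 2.50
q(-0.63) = 0.55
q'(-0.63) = -1.75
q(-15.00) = -1.84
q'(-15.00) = 0.05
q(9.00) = -1.73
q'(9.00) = 0.09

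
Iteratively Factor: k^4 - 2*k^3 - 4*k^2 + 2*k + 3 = (k + 1)*(k^3 - 3*k^2 - k + 3) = (k - 3)*(k + 1)*(k^2 - 1) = (k - 3)*(k - 1)*(k + 1)*(k + 1)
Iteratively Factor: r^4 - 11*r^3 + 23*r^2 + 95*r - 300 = (r - 4)*(r^3 - 7*r^2 - 5*r + 75) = (r - 5)*(r - 4)*(r^2 - 2*r - 15) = (r - 5)^2*(r - 4)*(r + 3)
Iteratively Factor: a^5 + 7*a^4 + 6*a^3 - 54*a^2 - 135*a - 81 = (a + 3)*(a^4 + 4*a^3 - 6*a^2 - 36*a - 27) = (a + 3)^2*(a^3 + a^2 - 9*a - 9) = (a + 3)^3*(a^2 - 2*a - 3) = (a + 1)*(a + 3)^3*(a - 3)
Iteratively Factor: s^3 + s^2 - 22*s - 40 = (s + 2)*(s^2 - s - 20) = (s - 5)*(s + 2)*(s + 4)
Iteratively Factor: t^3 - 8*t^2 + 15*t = (t - 3)*(t^2 - 5*t) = t*(t - 3)*(t - 5)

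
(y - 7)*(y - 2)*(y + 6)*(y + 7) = y^4 + 4*y^3 - 61*y^2 - 196*y + 588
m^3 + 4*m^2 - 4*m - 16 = (m - 2)*(m + 2)*(m + 4)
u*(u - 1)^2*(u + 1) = u^4 - u^3 - u^2 + u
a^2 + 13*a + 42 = (a + 6)*(a + 7)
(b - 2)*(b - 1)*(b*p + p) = b^3*p - 2*b^2*p - b*p + 2*p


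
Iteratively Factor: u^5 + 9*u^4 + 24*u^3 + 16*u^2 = (u + 4)*(u^4 + 5*u^3 + 4*u^2) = u*(u + 4)*(u^3 + 5*u^2 + 4*u) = u*(u + 1)*(u + 4)*(u^2 + 4*u) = u^2*(u + 1)*(u + 4)*(u + 4)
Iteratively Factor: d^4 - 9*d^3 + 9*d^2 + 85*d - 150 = (d - 5)*(d^3 - 4*d^2 - 11*d + 30) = (d - 5)*(d + 3)*(d^2 - 7*d + 10) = (d - 5)^2*(d + 3)*(d - 2)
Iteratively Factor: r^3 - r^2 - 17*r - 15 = (r - 5)*(r^2 + 4*r + 3) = (r - 5)*(r + 3)*(r + 1)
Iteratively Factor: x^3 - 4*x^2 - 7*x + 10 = (x + 2)*(x^2 - 6*x + 5) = (x - 1)*(x + 2)*(x - 5)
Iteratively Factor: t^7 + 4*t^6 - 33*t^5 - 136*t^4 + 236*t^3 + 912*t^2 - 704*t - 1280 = (t + 1)*(t^6 + 3*t^5 - 36*t^4 - 100*t^3 + 336*t^2 + 576*t - 1280) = (t - 5)*(t + 1)*(t^5 + 8*t^4 + 4*t^3 - 80*t^2 - 64*t + 256) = (t - 5)*(t - 2)*(t + 1)*(t^4 + 10*t^3 + 24*t^2 - 32*t - 128) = (t - 5)*(t - 2)*(t + 1)*(t + 4)*(t^3 + 6*t^2 - 32) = (t - 5)*(t - 2)*(t + 1)*(t + 4)^2*(t^2 + 2*t - 8) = (t - 5)*(t - 2)*(t + 1)*(t + 4)^3*(t - 2)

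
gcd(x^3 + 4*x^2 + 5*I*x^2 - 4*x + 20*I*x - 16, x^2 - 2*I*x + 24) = x + 4*I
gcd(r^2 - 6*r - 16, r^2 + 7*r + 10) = r + 2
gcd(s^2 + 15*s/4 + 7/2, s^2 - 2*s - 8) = s + 2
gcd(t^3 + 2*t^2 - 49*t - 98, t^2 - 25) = 1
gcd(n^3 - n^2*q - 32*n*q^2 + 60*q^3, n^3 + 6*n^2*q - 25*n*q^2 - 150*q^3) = -n^2 - n*q + 30*q^2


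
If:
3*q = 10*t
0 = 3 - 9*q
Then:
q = 1/3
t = 1/10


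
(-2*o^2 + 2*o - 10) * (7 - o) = 2*o^3 - 16*o^2 + 24*o - 70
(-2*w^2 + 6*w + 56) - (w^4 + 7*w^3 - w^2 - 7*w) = -w^4 - 7*w^3 - w^2 + 13*w + 56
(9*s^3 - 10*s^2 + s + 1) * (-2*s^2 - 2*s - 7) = -18*s^5 + 2*s^4 - 45*s^3 + 66*s^2 - 9*s - 7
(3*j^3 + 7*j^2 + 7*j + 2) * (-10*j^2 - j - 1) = -30*j^5 - 73*j^4 - 80*j^3 - 34*j^2 - 9*j - 2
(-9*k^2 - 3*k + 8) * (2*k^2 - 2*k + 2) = -18*k^4 + 12*k^3 + 4*k^2 - 22*k + 16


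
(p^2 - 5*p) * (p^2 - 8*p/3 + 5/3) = p^4 - 23*p^3/3 + 15*p^2 - 25*p/3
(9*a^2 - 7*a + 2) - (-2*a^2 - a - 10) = 11*a^2 - 6*a + 12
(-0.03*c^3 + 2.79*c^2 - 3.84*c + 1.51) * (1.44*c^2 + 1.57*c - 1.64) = -0.0432*c^5 + 3.9705*c^4 - 1.1001*c^3 - 8.43*c^2 + 8.6683*c - 2.4764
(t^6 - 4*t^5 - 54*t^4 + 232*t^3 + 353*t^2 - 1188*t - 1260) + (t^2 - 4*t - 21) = t^6 - 4*t^5 - 54*t^4 + 232*t^3 + 354*t^2 - 1192*t - 1281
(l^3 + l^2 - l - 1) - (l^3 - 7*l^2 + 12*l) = 8*l^2 - 13*l - 1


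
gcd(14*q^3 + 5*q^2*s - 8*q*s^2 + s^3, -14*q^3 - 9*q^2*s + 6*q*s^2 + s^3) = 2*q^2 + q*s - s^2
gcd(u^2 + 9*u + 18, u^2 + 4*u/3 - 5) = u + 3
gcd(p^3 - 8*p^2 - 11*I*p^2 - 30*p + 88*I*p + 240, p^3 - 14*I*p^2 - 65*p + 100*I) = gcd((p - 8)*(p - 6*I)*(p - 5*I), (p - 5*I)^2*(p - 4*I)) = p - 5*I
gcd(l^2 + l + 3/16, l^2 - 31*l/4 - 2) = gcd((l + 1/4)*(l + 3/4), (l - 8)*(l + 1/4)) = l + 1/4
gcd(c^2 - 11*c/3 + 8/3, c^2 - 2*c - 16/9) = c - 8/3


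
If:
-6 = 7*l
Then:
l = -6/7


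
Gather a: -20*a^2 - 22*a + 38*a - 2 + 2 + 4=-20*a^2 + 16*a + 4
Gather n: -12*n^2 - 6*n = -12*n^2 - 6*n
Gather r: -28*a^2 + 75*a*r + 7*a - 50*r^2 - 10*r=-28*a^2 + 7*a - 50*r^2 + r*(75*a - 10)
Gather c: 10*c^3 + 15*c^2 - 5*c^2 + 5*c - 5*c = 10*c^3 + 10*c^2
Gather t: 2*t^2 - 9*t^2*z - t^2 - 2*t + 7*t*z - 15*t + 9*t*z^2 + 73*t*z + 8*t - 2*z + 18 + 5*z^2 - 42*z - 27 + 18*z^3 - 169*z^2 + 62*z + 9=t^2*(1 - 9*z) + t*(9*z^2 + 80*z - 9) + 18*z^3 - 164*z^2 + 18*z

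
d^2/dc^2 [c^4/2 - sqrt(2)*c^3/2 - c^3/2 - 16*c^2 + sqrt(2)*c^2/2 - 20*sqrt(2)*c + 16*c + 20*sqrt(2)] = 6*c^2 - 3*sqrt(2)*c - 3*c - 32 + sqrt(2)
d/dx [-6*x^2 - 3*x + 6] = -12*x - 3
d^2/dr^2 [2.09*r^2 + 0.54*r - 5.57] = 4.18000000000000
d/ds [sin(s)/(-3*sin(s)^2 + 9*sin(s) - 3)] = -cos(s)^3/(3*(sin(s)^2 - 3*sin(s) + 1)^2)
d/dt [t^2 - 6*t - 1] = 2*t - 6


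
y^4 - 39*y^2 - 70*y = y*(y - 7)*(y + 2)*(y + 5)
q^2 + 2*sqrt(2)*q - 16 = (q - 2*sqrt(2))*(q + 4*sqrt(2))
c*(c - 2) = c^2 - 2*c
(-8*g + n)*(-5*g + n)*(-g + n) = -40*g^3 + 53*g^2*n - 14*g*n^2 + n^3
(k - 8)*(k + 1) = k^2 - 7*k - 8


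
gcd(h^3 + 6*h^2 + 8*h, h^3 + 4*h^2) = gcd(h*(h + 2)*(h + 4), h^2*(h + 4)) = h^2 + 4*h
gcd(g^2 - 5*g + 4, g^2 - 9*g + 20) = g - 4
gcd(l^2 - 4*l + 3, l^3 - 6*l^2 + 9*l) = l - 3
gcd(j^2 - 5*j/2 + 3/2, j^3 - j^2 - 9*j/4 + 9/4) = j^2 - 5*j/2 + 3/2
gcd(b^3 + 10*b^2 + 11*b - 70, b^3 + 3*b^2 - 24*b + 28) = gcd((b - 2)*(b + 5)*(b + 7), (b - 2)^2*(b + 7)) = b^2 + 5*b - 14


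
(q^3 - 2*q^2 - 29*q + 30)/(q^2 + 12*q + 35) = (q^2 - 7*q + 6)/(q + 7)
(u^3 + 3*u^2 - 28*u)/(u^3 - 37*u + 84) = u/(u - 3)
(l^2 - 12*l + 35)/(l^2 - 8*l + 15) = (l - 7)/(l - 3)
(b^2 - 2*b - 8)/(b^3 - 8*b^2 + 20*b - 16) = (b + 2)/(b^2 - 4*b + 4)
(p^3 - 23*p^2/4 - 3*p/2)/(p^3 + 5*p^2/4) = (4*p^2 - 23*p - 6)/(p*(4*p + 5))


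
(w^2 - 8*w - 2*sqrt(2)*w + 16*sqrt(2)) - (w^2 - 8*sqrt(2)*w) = -8*w + 6*sqrt(2)*w + 16*sqrt(2)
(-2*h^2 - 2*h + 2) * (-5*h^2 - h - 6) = 10*h^4 + 12*h^3 + 4*h^2 + 10*h - 12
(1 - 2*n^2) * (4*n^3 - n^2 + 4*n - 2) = -8*n^5 + 2*n^4 - 4*n^3 + 3*n^2 + 4*n - 2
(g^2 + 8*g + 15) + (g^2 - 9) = 2*g^2 + 8*g + 6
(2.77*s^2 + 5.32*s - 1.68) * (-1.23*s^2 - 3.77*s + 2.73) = -3.4071*s^4 - 16.9865*s^3 - 10.4279*s^2 + 20.8572*s - 4.5864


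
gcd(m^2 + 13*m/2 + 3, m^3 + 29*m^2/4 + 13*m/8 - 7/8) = m + 1/2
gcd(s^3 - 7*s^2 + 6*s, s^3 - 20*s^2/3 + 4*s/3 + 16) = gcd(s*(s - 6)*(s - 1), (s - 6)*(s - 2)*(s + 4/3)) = s - 6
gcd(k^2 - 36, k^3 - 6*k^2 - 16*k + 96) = k - 6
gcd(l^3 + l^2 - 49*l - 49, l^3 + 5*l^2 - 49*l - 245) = l^2 - 49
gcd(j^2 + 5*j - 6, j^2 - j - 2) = 1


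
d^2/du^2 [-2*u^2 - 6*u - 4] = -4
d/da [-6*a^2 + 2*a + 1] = 2 - 12*a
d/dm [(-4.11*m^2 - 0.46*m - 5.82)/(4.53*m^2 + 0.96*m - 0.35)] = (-1.8618*m^2 + 55.6062*m + 5.7482)/(20.5209*m^4 + 8.6976*m^3 - 2.2494*m^2 - 0.672*m + 0.1225)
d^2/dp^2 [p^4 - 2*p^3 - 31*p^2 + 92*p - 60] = 12*p^2 - 12*p - 62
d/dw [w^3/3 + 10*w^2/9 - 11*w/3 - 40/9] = w^2 + 20*w/9 - 11/3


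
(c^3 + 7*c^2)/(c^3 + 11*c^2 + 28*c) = c/(c + 4)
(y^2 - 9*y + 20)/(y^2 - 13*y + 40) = (y - 4)/(y - 8)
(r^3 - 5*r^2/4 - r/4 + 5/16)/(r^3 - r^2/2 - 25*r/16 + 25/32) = 2*(2*r + 1)/(4*r + 5)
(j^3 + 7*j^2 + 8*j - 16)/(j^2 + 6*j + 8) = (j^2 + 3*j - 4)/(j + 2)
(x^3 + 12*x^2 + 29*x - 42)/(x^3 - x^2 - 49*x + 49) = (x + 6)/(x - 7)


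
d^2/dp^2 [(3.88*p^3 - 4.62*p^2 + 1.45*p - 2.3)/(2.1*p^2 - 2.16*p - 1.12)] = (-5.6843418860808e-14*p^4 + 25.332936*p^3 - 69.736464*p^2 + 112.261632*p - 50.887296)/(9.261*p^6 - 28.5768*p^5 + 14.57568*p^4 + 20.404224*p^3 - 7.773696*p^2 - 8.128512*p - 1.404928)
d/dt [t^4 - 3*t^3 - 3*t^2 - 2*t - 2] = 4*t^3 - 9*t^2 - 6*t - 2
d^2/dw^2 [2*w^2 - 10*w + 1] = 4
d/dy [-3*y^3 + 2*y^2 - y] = -9*y^2 + 4*y - 1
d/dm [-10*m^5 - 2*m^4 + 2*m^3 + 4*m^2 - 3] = 2*m*(-25*m^3 - 4*m^2 + 3*m + 4)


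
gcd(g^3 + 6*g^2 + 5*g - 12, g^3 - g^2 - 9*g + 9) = g^2 + 2*g - 3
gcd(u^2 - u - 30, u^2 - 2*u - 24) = u - 6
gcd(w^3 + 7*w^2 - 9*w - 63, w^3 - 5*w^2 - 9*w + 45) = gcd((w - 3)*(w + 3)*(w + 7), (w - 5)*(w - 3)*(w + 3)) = w^2 - 9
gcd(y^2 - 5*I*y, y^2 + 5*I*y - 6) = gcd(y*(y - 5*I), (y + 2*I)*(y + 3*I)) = 1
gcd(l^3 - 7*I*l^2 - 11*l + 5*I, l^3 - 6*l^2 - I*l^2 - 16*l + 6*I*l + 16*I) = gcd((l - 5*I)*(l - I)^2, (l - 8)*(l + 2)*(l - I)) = l - I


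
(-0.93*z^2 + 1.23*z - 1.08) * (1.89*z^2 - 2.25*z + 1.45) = -1.7577*z^4 + 4.4172*z^3 - 6.1572*z^2 + 4.2135*z - 1.566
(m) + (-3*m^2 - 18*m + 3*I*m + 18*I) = -3*m^2 - 17*m + 3*I*m + 18*I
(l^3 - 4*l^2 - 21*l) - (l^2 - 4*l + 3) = l^3 - 5*l^2 - 17*l - 3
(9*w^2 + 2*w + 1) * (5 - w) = -9*w^3 + 43*w^2 + 9*w + 5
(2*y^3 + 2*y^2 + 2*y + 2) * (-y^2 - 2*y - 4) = -2*y^5 - 6*y^4 - 14*y^3 - 14*y^2 - 12*y - 8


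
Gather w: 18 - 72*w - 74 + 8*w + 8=-64*w - 48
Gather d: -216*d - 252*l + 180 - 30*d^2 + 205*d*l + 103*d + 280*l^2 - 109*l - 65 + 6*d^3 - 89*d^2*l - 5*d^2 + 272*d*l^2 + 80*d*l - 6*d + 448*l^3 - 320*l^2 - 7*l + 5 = 6*d^3 + d^2*(-89*l - 35) + d*(272*l^2 + 285*l - 119) + 448*l^3 - 40*l^2 - 368*l + 120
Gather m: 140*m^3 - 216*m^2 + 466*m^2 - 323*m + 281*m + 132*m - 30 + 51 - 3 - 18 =140*m^3 + 250*m^2 + 90*m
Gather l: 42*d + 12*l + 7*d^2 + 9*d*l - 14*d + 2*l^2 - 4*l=7*d^2 + 28*d + 2*l^2 + l*(9*d + 8)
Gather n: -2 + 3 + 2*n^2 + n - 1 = 2*n^2 + n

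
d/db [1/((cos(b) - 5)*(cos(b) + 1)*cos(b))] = (3*sin(b) - 5*sin(b)/cos(b)^2 - 8*tan(b))/((cos(b) - 5)^2*(cos(b) + 1)^2)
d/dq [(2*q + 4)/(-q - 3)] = -2/(q + 3)^2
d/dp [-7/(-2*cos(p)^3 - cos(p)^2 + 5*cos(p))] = 7*(6*cos(p)^2 + 2*cos(p) - 5)*sin(p)/((cos(p) + cos(2*p) - 4)^2*cos(p)^2)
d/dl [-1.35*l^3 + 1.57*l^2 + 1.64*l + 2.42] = -4.05*l^2 + 3.14*l + 1.64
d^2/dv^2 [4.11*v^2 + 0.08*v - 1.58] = 8.22000000000000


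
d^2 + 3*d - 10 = (d - 2)*(d + 5)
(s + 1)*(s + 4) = s^2 + 5*s + 4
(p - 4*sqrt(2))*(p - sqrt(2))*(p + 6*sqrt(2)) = p^3 + sqrt(2)*p^2 - 52*p + 48*sqrt(2)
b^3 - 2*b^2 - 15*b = b*(b - 5)*(b + 3)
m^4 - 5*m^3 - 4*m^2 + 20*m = m*(m - 5)*(m - 2)*(m + 2)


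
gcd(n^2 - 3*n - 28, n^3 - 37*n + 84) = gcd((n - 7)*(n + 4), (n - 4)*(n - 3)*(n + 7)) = 1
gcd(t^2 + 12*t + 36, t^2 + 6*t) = t + 6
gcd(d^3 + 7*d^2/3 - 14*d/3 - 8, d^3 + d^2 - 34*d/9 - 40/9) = d^2 - 2*d/3 - 8/3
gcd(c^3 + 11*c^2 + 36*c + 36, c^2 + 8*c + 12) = c^2 + 8*c + 12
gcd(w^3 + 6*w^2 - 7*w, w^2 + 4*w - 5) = w - 1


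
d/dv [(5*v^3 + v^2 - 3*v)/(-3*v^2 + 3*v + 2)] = (-15*v^4 + 30*v^3 + 24*v^2 + 4*v - 6)/(9*v^4 - 18*v^3 - 3*v^2 + 12*v + 4)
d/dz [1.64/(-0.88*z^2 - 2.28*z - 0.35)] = (2.8864*z + 3.7392)/(0.88*z^2 + 2.28*z + 0.35)^2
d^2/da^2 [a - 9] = 0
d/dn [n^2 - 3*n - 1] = 2*n - 3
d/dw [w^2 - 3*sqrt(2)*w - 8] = 2*w - 3*sqrt(2)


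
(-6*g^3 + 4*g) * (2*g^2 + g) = -12*g^5 - 6*g^4 + 8*g^3 + 4*g^2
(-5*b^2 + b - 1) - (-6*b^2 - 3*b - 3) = b^2 + 4*b + 2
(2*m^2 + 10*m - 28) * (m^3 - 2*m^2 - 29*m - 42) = 2*m^5 + 6*m^4 - 106*m^3 - 318*m^2 + 392*m + 1176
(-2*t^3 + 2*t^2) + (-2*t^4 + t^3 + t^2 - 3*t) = -2*t^4 - t^3 + 3*t^2 - 3*t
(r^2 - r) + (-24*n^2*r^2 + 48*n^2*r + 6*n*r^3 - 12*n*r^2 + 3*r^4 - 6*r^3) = -24*n^2*r^2 + 48*n^2*r + 6*n*r^3 - 12*n*r^2 + 3*r^4 - 6*r^3 + r^2 - r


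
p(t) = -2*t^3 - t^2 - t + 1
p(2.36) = -33.22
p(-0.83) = 2.28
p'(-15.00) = -1321.00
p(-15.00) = 6541.00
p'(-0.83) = -3.47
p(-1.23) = 4.44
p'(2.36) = -39.14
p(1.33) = -6.80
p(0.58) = -0.31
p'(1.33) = -14.27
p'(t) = -6*t^2 - 2*t - 1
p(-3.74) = 95.38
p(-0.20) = 1.18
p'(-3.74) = -77.45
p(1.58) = -10.97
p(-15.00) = 6541.00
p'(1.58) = -19.14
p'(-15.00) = -1321.00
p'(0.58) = -4.18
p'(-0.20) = -0.84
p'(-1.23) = -7.62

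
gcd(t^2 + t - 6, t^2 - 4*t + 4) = t - 2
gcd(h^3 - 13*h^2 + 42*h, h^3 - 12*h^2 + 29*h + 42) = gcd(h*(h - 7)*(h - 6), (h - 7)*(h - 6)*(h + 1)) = h^2 - 13*h + 42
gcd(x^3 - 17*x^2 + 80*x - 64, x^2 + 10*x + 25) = 1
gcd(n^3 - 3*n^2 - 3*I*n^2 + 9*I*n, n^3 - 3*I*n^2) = n^2 - 3*I*n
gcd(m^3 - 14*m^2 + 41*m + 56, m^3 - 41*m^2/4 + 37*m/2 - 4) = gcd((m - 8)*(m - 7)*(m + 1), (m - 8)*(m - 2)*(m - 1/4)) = m - 8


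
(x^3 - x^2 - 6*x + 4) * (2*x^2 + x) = 2*x^5 - x^4 - 13*x^3 + 2*x^2 + 4*x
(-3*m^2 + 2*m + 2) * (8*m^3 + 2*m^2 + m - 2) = -24*m^5 + 10*m^4 + 17*m^3 + 12*m^2 - 2*m - 4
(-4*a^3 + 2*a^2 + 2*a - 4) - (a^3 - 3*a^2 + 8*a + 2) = -5*a^3 + 5*a^2 - 6*a - 6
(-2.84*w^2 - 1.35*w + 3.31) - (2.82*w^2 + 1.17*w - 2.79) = -5.66*w^2 - 2.52*w + 6.1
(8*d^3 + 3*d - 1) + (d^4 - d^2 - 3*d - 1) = d^4 + 8*d^3 - d^2 - 2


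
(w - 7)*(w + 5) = w^2 - 2*w - 35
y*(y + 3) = y^2 + 3*y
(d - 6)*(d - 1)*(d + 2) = d^3 - 5*d^2 - 8*d + 12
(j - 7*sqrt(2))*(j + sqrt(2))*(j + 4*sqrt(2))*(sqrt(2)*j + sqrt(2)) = sqrt(2)*j^4 - 4*j^3 + sqrt(2)*j^3 - 62*sqrt(2)*j^2 - 4*j^2 - 112*j - 62*sqrt(2)*j - 112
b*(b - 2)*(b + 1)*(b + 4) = b^4 + 3*b^3 - 6*b^2 - 8*b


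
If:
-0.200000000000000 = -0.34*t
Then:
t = 0.59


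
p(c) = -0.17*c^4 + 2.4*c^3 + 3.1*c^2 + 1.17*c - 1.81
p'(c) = -0.68*c^3 + 7.2*c^2 + 6.2*c + 1.17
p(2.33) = 43.09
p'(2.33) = 46.10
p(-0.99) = -2.42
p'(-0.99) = 2.75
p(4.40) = 204.08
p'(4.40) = 109.92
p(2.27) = 40.38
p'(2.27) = 44.39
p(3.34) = 104.95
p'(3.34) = 76.86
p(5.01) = 276.56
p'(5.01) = 127.44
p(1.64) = 17.80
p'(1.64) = 27.70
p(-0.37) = -1.94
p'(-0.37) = -0.10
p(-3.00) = -55.99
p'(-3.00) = 65.73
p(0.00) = -1.81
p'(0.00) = 1.17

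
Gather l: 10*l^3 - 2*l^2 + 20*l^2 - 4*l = 10*l^3 + 18*l^2 - 4*l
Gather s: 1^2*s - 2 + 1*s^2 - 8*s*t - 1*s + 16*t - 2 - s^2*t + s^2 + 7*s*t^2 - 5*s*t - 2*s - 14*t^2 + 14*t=s^2*(2 - t) + s*(7*t^2 - 13*t - 2) - 14*t^2 + 30*t - 4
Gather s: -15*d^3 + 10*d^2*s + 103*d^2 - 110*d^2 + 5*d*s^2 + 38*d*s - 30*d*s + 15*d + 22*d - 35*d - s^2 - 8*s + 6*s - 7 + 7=-15*d^3 - 7*d^2 + 2*d + s^2*(5*d - 1) + s*(10*d^2 + 8*d - 2)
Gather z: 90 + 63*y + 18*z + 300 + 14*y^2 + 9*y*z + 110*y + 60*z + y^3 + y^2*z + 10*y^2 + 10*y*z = y^3 + 24*y^2 + 173*y + z*(y^2 + 19*y + 78) + 390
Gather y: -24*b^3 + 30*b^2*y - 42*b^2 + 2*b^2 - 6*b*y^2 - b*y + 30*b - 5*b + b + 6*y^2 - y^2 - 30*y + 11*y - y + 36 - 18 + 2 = -24*b^3 - 40*b^2 + 26*b + y^2*(5 - 6*b) + y*(30*b^2 - b - 20) + 20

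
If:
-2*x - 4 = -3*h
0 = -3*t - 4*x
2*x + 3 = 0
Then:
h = 1/3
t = 2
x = -3/2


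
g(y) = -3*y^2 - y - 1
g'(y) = -6*y - 1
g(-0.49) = -1.23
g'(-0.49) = 1.94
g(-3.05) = -25.86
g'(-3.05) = 17.30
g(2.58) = -23.55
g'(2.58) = -16.48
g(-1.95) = -10.46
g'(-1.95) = 10.70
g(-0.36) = -1.03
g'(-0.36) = 1.16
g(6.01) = -115.37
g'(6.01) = -37.06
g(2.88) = -28.76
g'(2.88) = -18.28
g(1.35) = -7.82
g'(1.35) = -9.10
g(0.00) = -1.00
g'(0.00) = -1.00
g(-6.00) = -103.00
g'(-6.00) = 35.00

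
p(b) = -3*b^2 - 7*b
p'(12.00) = -79.00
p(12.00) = -516.00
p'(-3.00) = 11.00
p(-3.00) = -6.00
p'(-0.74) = -2.56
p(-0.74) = 3.54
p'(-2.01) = 5.06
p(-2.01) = 1.95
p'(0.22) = -8.32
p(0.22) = -1.69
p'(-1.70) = 3.20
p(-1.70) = 3.23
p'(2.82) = -23.92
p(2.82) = -43.60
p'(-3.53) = 14.18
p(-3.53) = -12.67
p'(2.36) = -21.16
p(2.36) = -33.23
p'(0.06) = -7.36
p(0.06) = -0.43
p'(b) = -6*b - 7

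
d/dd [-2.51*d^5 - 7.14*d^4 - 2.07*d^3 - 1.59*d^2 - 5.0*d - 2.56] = -12.55*d^4 - 28.56*d^3 - 6.21*d^2 - 3.18*d - 5.0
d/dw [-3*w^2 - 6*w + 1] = -6*w - 6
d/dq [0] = 0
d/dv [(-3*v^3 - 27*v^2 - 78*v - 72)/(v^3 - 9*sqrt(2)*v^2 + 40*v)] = 3*(-v*(v^2 - 9*sqrt(2)*v + 40)*(3*v^2 + 18*v + 26) + (3*v^2 - 18*sqrt(2)*v + 40)*(v^3 + 9*v^2 + 26*v + 24))/(v^2*(v^2 - 9*sqrt(2)*v + 40)^2)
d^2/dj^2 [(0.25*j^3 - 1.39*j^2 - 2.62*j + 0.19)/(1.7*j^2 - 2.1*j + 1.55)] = (-24.1807*j^3 + 20.388*j^2 + 40.95615*j - 23.06065)/(4.913*j^6 - 18.207*j^5 + 35.9295*j^4 - 42.462*j^3 + 32.75925*j^2 - 15.13575*j + 3.723875)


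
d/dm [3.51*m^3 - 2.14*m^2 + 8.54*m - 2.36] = 10.53*m^2 - 4.28*m + 8.54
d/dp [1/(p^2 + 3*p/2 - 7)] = 2*(-4*p - 3)/(2*p^2 + 3*p - 14)^2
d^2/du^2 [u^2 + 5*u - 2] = 2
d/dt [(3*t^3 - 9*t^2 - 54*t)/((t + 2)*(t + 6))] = 3*(t^4 + 16*t^3 + 30*t^2 - 72*t - 216)/(t^4 + 16*t^3 + 88*t^2 + 192*t + 144)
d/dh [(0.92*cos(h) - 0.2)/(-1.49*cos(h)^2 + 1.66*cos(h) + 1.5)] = (-1.3708*cos(h)^2 + 0.596*cos(h) - 1.712)*sin(h)/(2.2201*cos(h)^4 - 4.9468*cos(h)^3 - 1.7144*cos(h)^2 + 4.98*cos(h) + 2.25)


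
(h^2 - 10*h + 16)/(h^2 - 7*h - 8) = (h - 2)/(h + 1)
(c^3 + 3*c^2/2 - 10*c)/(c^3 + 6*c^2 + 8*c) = (c - 5/2)/(c + 2)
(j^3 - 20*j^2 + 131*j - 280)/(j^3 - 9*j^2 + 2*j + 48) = (j^2 - 12*j + 35)/(j^2 - j - 6)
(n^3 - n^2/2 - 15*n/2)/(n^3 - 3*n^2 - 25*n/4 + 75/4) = 2*n/(2*n - 5)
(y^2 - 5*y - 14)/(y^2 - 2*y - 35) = (y + 2)/(y + 5)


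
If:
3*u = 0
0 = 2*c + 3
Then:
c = -3/2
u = 0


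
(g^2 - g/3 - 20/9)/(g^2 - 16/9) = (3*g - 5)/(3*g - 4)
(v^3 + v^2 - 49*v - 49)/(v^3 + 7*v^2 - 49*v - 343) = (v + 1)/(v + 7)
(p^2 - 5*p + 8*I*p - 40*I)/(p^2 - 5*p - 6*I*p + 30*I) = (p + 8*I)/(p - 6*I)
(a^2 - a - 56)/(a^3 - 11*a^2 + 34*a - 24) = (a^2 - a - 56)/(a^3 - 11*a^2 + 34*a - 24)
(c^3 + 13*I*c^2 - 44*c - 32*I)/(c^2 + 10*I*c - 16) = (c^2 + 5*I*c - 4)/(c + 2*I)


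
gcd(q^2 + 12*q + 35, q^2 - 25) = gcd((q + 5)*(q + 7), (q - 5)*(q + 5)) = q + 5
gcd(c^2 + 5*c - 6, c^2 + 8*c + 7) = 1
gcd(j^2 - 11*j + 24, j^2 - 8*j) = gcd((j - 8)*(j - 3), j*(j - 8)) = j - 8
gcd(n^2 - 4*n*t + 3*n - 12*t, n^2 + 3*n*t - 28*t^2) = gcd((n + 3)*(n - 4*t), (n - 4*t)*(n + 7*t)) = -n + 4*t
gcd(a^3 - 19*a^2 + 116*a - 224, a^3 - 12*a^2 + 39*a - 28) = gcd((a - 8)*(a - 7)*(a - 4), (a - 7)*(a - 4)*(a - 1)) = a^2 - 11*a + 28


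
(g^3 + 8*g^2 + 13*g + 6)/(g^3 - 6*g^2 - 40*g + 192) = (g^2 + 2*g + 1)/(g^2 - 12*g + 32)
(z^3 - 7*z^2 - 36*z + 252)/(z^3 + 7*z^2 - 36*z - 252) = (z - 7)/(z + 7)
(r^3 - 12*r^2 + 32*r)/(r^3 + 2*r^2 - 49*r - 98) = r*(r^2 - 12*r + 32)/(r^3 + 2*r^2 - 49*r - 98)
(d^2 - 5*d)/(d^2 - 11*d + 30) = d/(d - 6)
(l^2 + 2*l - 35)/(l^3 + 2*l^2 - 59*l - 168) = (l - 5)/(l^2 - 5*l - 24)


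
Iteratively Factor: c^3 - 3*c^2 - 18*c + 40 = (c - 5)*(c^2 + 2*c - 8) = (c - 5)*(c + 4)*(c - 2)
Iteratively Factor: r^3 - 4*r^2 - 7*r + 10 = (r - 1)*(r^2 - 3*r - 10) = (r - 1)*(r + 2)*(r - 5)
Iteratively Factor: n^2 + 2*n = (n)*(n + 2)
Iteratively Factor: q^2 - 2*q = (q - 2)*(q)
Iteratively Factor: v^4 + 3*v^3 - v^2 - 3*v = (v - 1)*(v^3 + 4*v^2 + 3*v) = (v - 1)*(v + 1)*(v^2 + 3*v) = v*(v - 1)*(v + 1)*(v + 3)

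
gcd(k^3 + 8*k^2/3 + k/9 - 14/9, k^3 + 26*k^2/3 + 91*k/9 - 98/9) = k^2 + 5*k/3 - 14/9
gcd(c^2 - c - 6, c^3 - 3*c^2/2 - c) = 1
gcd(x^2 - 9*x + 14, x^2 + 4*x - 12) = x - 2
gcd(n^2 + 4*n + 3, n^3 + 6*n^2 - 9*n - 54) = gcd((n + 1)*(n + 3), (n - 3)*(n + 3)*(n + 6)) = n + 3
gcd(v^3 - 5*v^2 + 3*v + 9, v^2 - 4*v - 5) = v + 1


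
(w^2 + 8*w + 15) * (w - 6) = w^3 + 2*w^2 - 33*w - 90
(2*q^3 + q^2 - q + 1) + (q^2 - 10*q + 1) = 2*q^3 + 2*q^2 - 11*q + 2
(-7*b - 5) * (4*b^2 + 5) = -28*b^3 - 20*b^2 - 35*b - 25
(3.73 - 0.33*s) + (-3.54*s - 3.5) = 0.23 - 3.87*s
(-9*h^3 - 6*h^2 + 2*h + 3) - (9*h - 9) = -9*h^3 - 6*h^2 - 7*h + 12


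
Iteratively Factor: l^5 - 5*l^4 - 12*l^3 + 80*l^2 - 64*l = (l + 4)*(l^4 - 9*l^3 + 24*l^2 - 16*l) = (l - 4)*(l + 4)*(l^3 - 5*l^2 + 4*l) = (l - 4)^2*(l + 4)*(l^2 - l) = l*(l - 4)^2*(l + 4)*(l - 1)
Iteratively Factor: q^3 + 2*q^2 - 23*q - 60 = (q + 3)*(q^2 - q - 20) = (q - 5)*(q + 3)*(q + 4)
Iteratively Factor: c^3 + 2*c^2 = (c + 2)*(c^2) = c*(c + 2)*(c)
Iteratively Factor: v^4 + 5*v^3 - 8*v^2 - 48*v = (v - 3)*(v^3 + 8*v^2 + 16*v) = v*(v - 3)*(v^2 + 8*v + 16) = v*(v - 3)*(v + 4)*(v + 4)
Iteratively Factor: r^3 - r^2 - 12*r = (r + 3)*(r^2 - 4*r) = (r - 4)*(r + 3)*(r)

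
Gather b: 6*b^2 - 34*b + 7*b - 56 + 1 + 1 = 6*b^2 - 27*b - 54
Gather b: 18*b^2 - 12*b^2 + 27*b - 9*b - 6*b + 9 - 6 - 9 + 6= 6*b^2 + 12*b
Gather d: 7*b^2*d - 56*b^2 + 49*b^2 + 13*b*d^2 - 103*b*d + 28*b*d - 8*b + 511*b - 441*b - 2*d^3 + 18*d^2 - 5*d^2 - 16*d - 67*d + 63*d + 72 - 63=-7*b^2 + 62*b - 2*d^3 + d^2*(13*b + 13) + d*(7*b^2 - 75*b - 20) + 9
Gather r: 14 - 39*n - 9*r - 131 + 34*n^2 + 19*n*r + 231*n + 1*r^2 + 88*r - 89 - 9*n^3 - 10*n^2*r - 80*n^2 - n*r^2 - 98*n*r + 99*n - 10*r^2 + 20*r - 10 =-9*n^3 - 46*n^2 + 291*n + r^2*(-n - 9) + r*(-10*n^2 - 79*n + 99) - 216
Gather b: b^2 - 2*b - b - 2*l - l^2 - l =b^2 - 3*b - l^2 - 3*l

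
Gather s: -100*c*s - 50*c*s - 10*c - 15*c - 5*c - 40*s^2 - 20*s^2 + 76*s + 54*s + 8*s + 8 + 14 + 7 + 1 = -30*c - 60*s^2 + s*(138 - 150*c) + 30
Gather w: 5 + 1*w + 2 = w + 7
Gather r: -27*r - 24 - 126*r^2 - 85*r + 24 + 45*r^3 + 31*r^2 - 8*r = 45*r^3 - 95*r^2 - 120*r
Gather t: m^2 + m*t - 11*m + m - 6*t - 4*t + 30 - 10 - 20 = m^2 - 10*m + t*(m - 10)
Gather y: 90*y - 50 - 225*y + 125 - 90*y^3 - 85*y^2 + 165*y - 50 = -90*y^3 - 85*y^2 + 30*y + 25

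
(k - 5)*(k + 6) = k^2 + k - 30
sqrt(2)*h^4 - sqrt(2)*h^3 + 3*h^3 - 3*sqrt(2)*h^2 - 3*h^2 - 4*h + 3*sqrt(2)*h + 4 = (h - 1)*(h - sqrt(2))*(h + 2*sqrt(2))*(sqrt(2)*h + 1)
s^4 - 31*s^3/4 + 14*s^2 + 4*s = s*(s - 4)^2*(s + 1/4)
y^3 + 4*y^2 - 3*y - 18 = (y - 2)*(y + 3)^2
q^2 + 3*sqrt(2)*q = q*(q + 3*sqrt(2))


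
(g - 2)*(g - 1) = g^2 - 3*g + 2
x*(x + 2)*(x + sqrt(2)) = x^3 + sqrt(2)*x^2 + 2*x^2 + 2*sqrt(2)*x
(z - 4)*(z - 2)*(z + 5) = z^3 - z^2 - 22*z + 40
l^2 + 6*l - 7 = (l - 1)*(l + 7)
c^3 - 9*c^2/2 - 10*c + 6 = (c - 6)*(c - 1/2)*(c + 2)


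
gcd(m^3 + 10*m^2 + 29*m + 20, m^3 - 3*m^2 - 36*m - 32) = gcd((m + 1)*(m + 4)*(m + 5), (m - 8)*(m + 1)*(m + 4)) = m^2 + 5*m + 4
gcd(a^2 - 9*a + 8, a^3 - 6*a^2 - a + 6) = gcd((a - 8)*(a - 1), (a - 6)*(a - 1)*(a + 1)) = a - 1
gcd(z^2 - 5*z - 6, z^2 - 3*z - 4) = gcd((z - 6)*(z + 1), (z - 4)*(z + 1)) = z + 1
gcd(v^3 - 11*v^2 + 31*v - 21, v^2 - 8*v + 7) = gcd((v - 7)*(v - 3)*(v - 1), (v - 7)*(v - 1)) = v^2 - 8*v + 7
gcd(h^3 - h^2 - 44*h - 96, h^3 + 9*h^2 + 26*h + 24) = h^2 + 7*h + 12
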